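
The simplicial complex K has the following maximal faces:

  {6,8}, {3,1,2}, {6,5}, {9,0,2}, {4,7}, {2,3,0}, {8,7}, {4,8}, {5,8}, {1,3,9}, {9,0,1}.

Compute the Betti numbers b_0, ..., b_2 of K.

b_0 = 2, b_1 = 3, b_2 = 0.

Take the total order 0 < 1 < 2 < 3 < 4 < 5 < 6 < 7 < 8 < 9 on the vertex set. Then K (dimension 2) consists of the simplices:

  0-simplices (10): [0], [1], [2], [3], [4], [5], [6], [7], [8], [9]
  1-simplices (16): [0,1], [0,2], [0,3], [0,9], [1,2], [1,3], [1,9], [2,3], [2,9], [3,9], [4,7], [4,8], [5,6], [5,8], [6,8], [7,8]
  2-simplices (5): [0,1,9], [0,2,3], [0,2,9], [1,2,3], [1,3,9]

giving chain groups C_0 ≅ Z^10, C_1 ≅ Z^16, C_2 ≅ Z^5.

Boundary ∂_1: C_1 → C_0 is given by ∂[p,q] = [q] − [p]. For instance
  ∂[6,8] = [8] − [6].
As a 10×16 matrix over Z this has rank 8, with invariant factors (1,1,1,1,1,1,1,1).

The boundary map ∂_2: C_2 → C_1 maps a triangle to the signed sum of its edges. For instance
  ∂[0,2,9] = [2,9] − [0,9] + [0,2],
  ∂[0,2,3] = [2,3] − [0,3] + [0,2].
The 16×5 boundary matrix has rank 5 and Smith normal form diag(1,1,1,1,1).

Now H_k = ker ∂_k / im ∂_{k+1}, so:

  H_0: rank C_0 − rank ∂_1 = 10 − 8 = 2, and the invariant factors of ∂_1 are all 1, so H_0 = Z^2.
  H_1: rank ker ∂_1 − rank ∂_2 = (16 − 8) − 5 = 3, and the invariant factors of ∂_2 are all 1, so H_1 = Z^3.
  H_2: rank ker ∂_2 − rank ∂_3 = (5 − 5) − 0 = 0, and there is no ∂_3, so H_2 = 0.

Hence the Betti numbers are b_0 = 2, b_1 = 3, b_2 = 0.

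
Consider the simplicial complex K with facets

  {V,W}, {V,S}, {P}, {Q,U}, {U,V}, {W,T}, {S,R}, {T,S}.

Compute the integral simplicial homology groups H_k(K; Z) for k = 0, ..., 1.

Fix the vertex order P < Q < R < S < T < U < V < W and write every simplex with vertices in increasing order. Then dim K = 1 and the simplices of K are:

  0-simplices (8): P, Q, R, S, T, U, V, W
  1-simplices (7): QU, RS, ST, SV, TW, UV, VW

giving chain groups C_0 ≅ Z^8, C_1 ≅ Z^7.

The boundary map ∂_1: C_1 → C_0 maps an edge to its endpoints' difference, ∂[p,q] = q − p. For instance
  ∂TW = W − T.
This gives a 8×7 integer matrix of rank 6; reducing to Smith normal form yields diagonal entries (1,1,1,1,1,1).

Reading off H_k = ker ∂_k / im ∂_{k+1}:

  H_0: rank C_0 − rank ∂_1 = 8 − 6 = 2, and the invariant factors of ∂_1 are all 1, so H_0 = Z^2.
  H_1: rank ker ∂_1 − rank ∂_2 = (7 − 6) − 0 = 1, and there is no ∂_2, so H_1 = Z.

H_0 = Z^2,  H_1 = Z.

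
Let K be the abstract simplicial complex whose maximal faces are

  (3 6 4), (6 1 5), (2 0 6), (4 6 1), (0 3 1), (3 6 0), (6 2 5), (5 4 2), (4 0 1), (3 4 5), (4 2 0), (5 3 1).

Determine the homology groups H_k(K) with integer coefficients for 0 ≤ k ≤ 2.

Fix the vertex order 0 < 1 < 2 < 3 < 4 < 5 < 6 and write every simplex with vertices in increasing order. Then dim K = 2 and the simplices of K are:

  0-simplices (7): [0], [1], [2], [3], [4], [5], [6]
  1-simplices (18): [0,1], [0,2], [0,3], [0,4], [0,6], [1,3], [1,4], [1,5], [1,6], [2,4], [2,5], [2,6], [3,4], [3,5], [3,6], [4,5], [4,6], [5,6]
  2-simplices (12): [0,1,3], [0,1,4], [0,2,4], [0,2,6], [0,3,6], [1,3,5], [1,4,6], [1,5,6], [2,4,5], [2,5,6], [3,4,5], [3,4,6]

giving chain groups C_0 ≅ Z^7, C_1 ≅ Z^18, C_2 ≅ Z^12.

The boundary map ∂_1: C_1 → C_0 sends each edge [p,q] (with p < q) to q − p. For instance
  ∂[3,6] = [6] − [3].
This gives a 7×18 integer matrix of rank 6; reducing to Smith normal form yields diagonal entries (1,1,1,1,1,1).

The boundary map ∂_2: C_2 → C_1 sends each 2-simplex [p,q,r] to [q,r] − [p,r] + [p,q]. For instance
  ∂[0,2,4] = [2,4] − [0,4] + [0,2],
  ∂[0,2,6] = [2,6] − [0,6] + [0,2].
The 18×12 boundary matrix has rank 12 and Smith normal form diag(1,1,1,1,1,1,1,1,1,1,1,2).

Now H_k = ker ∂_k / im ∂_{k+1}, so:

  H_0: rank C_0 − rank ∂_1 = 7 − 6 = 1, and the invariant factors of ∂_1 are all 1, so H_0 = Z.
  H_1: rank ker ∂_1 − rank ∂_2 = (18 − 6) − 12 = 0, and ∂_2 has invariant factor 2 > 1, so H_1 = Z/2.
  H_2: rank ker ∂_2 − rank ∂_3 = (12 − 12) − 0 = 0, and there is no ∂_3, so H_2 = 0.

H_0 ≅ Z,  H_1 ≅ Z/2,  H_2 = 0.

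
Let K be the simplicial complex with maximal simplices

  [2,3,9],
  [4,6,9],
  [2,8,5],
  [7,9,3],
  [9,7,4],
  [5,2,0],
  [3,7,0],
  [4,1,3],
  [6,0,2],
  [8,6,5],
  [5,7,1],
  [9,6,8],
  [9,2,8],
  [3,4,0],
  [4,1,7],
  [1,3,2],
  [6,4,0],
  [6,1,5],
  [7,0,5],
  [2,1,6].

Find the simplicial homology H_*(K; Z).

Take the total order 0 < 1 < 2 < 3 < 4 < 5 < 6 < 7 < 8 < 9 on the vertex set. Then K (dimension 2) consists of the simplices:

  0-simplices (10): [0], [1], [2], [3], [4], [5], [6], [7], [8], [9]
  1-simplices (30): (30 of them)
  2-simplices (20): (20 of them)

giving chain groups C_0 ≅ Z^10, C_1 ≅ Z^30, C_2 ≅ Z^20.

Boundary ∂_1: C_1 → C_0 maps an edge to its endpoints' difference, ∂[p,q] = q − p. For instance
  ∂[5,8] = [8] − [5].
The resulting 10×30 matrix has rank 9, and its Smith normal form has invariant factors (1,1,1,1,1,1,1,1,1).

∂_2: C_2 → C_1 acts by ∂[p,q,r] = [q,r] − [p,r] + [p,q]. For instance
  ∂[0,3,4] = [3,4] − [0,4] + [0,3],
  ∂[4,6,9] = [6,9] − [4,9] + [4,6].
The resulting 30×20 matrix has rank 20, and its Smith normal form has invariant factors (1,1,1,1,1,1,1,1,1,1,1,1,1,1,1,1,1,1,1,2).

Now H_k = ker ∂_k / im ∂_{k+1}, so:

  H_0: rank C_0 − rank ∂_1 = 10 − 9 = 1, and the invariant factors of ∂_1 are all 1, so H_0 ≅ Z.
  H_1: rank ker ∂_1 − rank ∂_2 = (30 − 9) − 20 = 1, and ∂_2 has invariant factor 2 > 1, so H_1 ≅ Z × Z/2.
  H_2: rank ker ∂_2 − rank ∂_3 = (20 − 20) − 0 = 0, and there is no ∂_3, so H_2 ≅ 0.

As a check, the Euler characteristic is 10 − 30 + 20 = 0, which agrees with 1 − 1 + 0 = 0.

H_0 = Z,  H_1 = Z × Z/2,  H_2 = 0.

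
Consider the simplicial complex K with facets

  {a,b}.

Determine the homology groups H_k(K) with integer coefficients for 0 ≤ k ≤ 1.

Take the total order a < b on the vertex set. Then K (dimension 1) consists of the simplices:

  0-simplices (2): a, b
  1-simplices (1): ab

Hence C_0 ≅ Z^2, C_1 ≅ Z^1.

∂_1: C_1 → C_0 is given by ∂[p,q] = [q] − [p].
The resulting 2×1 matrix has rank 1, and its Smith normal form has invariant factors (1).

From H_k ≅ ker(∂_k) / im(∂_{k+1}) we obtain:

  H_0: rank C_0 − rank ∂_1 = 2 − 1 = 1, and the invariant factors of ∂_1 are all 1, so H_0 ≅ Z.
  H_1: rank ker ∂_1 − rank ∂_2 = (1 − 1) − 0 = 0, and there is no ∂_2, so H_1 ≅ 0.

As a check, the Euler characteristic is 2 − 1 = 1, which agrees with 1 − 0 = 1.

H_0 = Z,  H_1 = 0.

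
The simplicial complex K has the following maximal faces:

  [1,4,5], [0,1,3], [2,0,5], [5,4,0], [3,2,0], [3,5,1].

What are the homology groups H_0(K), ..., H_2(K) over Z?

H_0 ≅ Z,  H_1 ≅ Z,  H_2 = 0.

Fix the vertex order 0 < 1 < 2 < 3 < 4 < 5 and write every simplex with vertices in increasing order. Then dim K = 2 and the simplices of K are:

  0-simplices (6): [0], [1], [2], [3], [4], [5]
  1-simplices (12): [0,1], [0,2], [0,3], [0,4], [0,5], [1,3], [1,4], [1,5], [2,3], [2,5], [3,5], [4,5]
  2-simplices (6): [0,1,3], [0,2,3], [0,2,5], [0,4,5], [1,3,5], [1,4,5]

so the chain groups are C_0 ≅ Z^6, C_1 ≅ Z^12, C_2 ≅ Z^6.

Boundary ∂_1: C_1 → C_0 is given by ∂[p,q] = [q] − [p]. For instance
  ∂[3,5] = [5] − [3].
As a 6×12 matrix over Z this has rank 5, with invariant factors (1,1,1,1,1).

Boundary ∂_2: C_2 → C_1 acts by ∂[p,q,r] = [q,r] − [p,r] + [p,q]. For instance
  ∂[0,2,5] = [2,5] − [0,5] + [0,2],
  ∂[1,3,5] = [3,5] − [1,5] + [1,3].
As a 12×6 matrix over Z this has rank 6, with invariant factors (1,1,1,1,1,1).

Reading off H_k = ker ∂_k / im ∂_{k+1}:

  H_0: rank C_0 − rank ∂_1 = 6 − 5 = 1, and the invariant factors of ∂_1 are all 1, so H_0 ≅ Z.
  H_1: rank ker ∂_1 − rank ∂_2 = (12 − 5) − 6 = 1, and the invariant factors of ∂_2 are all 1, so H_1 ≅ Z.
  H_2: rank ker ∂_2 − rank ∂_3 = (6 − 6) − 0 = 0, and there is no ∂_3, so H_2 ≅ 0.

(K is a triangulation of the cylinder S^1 x I.)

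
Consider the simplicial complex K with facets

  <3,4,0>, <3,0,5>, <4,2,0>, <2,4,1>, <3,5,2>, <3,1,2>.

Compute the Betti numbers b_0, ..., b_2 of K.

b_0 = 1, b_1 = 1, b_2 = 0.

Order the vertices as 0 < 1 < 2 < 3 < 4 < 5. Listing each simplex with vertices in this order, K has dimension 2 with simplices:

  0-simplices (6): [0], [1], [2], [3], [4], [5]
  1-simplices (12): [0,2], [0,3], [0,4], [0,5], [1,2], [1,3], [1,4], [2,3], [2,4], [2,5], [3,4], [3,5]
  2-simplices (6): [0,2,4], [0,3,4], [0,3,5], [1,2,3], [1,2,4], [2,3,5]

giving chain groups C_0 ≅ Z^6, C_1 ≅ Z^12, C_2 ≅ Z^6.

The boundary map ∂_1: C_1 → C_0 is given by ∂[p,q] = [q] − [p]. For instance
  ∂[1,4] = [4] − [1].
The 6×12 boundary matrix has rank 5 and Smith normal form diag(1,1,1,1,1).

The boundary map ∂_2: C_2 → C_1 acts by ∂[p,q,r] = [q,r] − [p,r] + [p,q]. For instance
  ∂[2,3,5] = [3,5] − [2,5] + [2,3],
  ∂[0,3,5] = [3,5] − [0,5] + [0,3].
The resulting 12×6 matrix has rank 6, and its Smith normal form has invariant factors (1,1,1,1,1,1).

Now H_k = ker ∂_k / im ∂_{k+1}, so:

  H_0: rank C_0 − rank ∂_1 = 6 − 5 = 1, and the invariant factors of ∂_1 are all 1, so H_0 = Z.
  H_1: rank ker ∂_1 − rank ∂_2 = (12 − 5) − 6 = 1, and the invariant factors of ∂_2 are all 1, so H_1 = Z.
  H_2: rank ker ∂_2 − rank ∂_3 = (6 − 6) − 0 = 0, and there is no ∂_3, so H_2 = 0.

As a check, the Euler characteristic is 6 − 12 + 6 = 0, which agrees with 1 − 1 + 0 = 0.

Hence the Betti numbers are b_0 = 1, b_1 = 1, b_2 = 0.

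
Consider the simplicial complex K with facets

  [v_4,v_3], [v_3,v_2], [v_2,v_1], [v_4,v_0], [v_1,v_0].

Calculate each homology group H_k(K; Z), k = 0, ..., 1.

H_0 ≅ Z,  H_1 ≅ Z.

K has 5 vertices, 5 edges.
rank ∂_0 = 0, rank ∂_1 = 4 ⇒ b_0 = 5 − 0 − 4 = 1; all invariant factors of ∂_1 are 1 so no torsion. So H_0 = Z.
rank ∂_1 = 4, rank ∂_2 = 0 ⇒ b_1 = 5 − 4 − 0 = 1. So H_1 = Z.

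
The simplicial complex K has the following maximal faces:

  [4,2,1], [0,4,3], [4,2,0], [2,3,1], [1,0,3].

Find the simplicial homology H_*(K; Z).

Fix the vertex order 0 < 1 < 2 < 3 < 4 and write every simplex with vertices in increasing order. Then dim K = 2 and the simplices of K are:

  0-simplices (5): [0], [1], [2], [3], [4]
  1-simplices (10): [0,1], [0,2], [0,3], [0,4], [1,2], [1,3], [1,4], [2,3], [2,4], [3,4]
  2-simplices (5): [0,1,3], [0,2,4], [0,3,4], [1,2,3], [1,2,4]

giving chain groups C_0 ≅ Z^5, C_1 ≅ Z^10, C_2 ≅ Z^5.

The boundary map ∂_1: C_1 → C_0 sends each edge [p,q] (with p < q) to q − p. For instance
  ∂[0,2] = [2] − [0].
This gives a 5×10 integer matrix of rank 4; reducing to Smith normal form yields diagonal entries (1,1,1,1).

∂_2: C_2 → C_1 sends each 2-simplex [p,q,r] to [q,r] − [p,r] + [p,q]. For instance
  ∂[1,2,3] = [2,3] − [1,3] + [1,2],
  ∂[0,1,3] = [1,3] − [0,3] + [0,1].
As a 10×5 matrix over Z this has rank 5, with invariant factors (1,1,1,1,1).

From H_k ≅ ker(∂_k) / im(∂_{k+1}) we obtain:

  H_0: rank C_0 − rank ∂_1 = 5 − 4 = 1, and the invariant factors of ∂_1 are all 1, so H_0 ≅ Z.
  H_1: rank ker ∂_1 − rank ∂_2 = (10 − 4) − 5 = 1, and the invariant factors of ∂_2 are all 1, so H_1 ≅ Z.
  H_2: rank ker ∂_2 − rank ∂_3 = (5 − 5) − 0 = 0, and there is no ∂_3, so H_2 ≅ 0.

As a check, the Euler characteristic is 5 − 10 + 5 = 0, which agrees with 1 − 1 + 0 = 0.
(K is a triangulation of the Möbius band.)

H_0 ≅ Z,  H_1 ≅ Z,  H_2 = 0.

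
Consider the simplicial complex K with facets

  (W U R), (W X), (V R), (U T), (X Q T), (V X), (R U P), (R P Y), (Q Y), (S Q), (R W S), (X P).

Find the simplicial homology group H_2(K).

We work with the vertex ordering P < Q < R < S < T < U < V < W < X < Y. The simplices of K, each written with vertices in increasing order, are:

  0-simplices (10): P, Q, R, S, T, U, V, W, X, Y
  1-simplices (19): PR, PU, PX, PY, QS, QT, QX, QY, RS, RU, RV, RW, RY, SW, TU, TX, UW, VX, WX
  2-simplices (5): PRU, PRY, QTX, RSW, RUW

so the chain groups are C_0 ≅ Z^10, C_1 ≅ Z^19, C_2 ≅ Z^5.

∂_1: C_1 → C_0 maps an edge to its endpoints' difference, ∂[p,q] = q − p.
The resulting 10×19 matrix has rank 9, and its Smith normal form has invariant factors (1,1,1,1,1,1,1,1,1).

The boundary map ∂_2: C_2 → C_1 acts by ∂[p,q,r] = [q,r] − [p,r] + [p,q]. For instance
  ∂RSW = SW − RW + RS,
  ∂PRY = RY − PY + PR.
The 19×5 boundary matrix has rank 5 and Smith normal form diag(1,1,1,1,1).

Reading off H_k = ker ∂_k / im ∂_{k+1}:

  H_2: rank ker ∂_2 − rank ∂_3 = (5 − 5) − 0 = 0, and there is no ∂_3, so H_2 = 0.

H_2 ≅ 0.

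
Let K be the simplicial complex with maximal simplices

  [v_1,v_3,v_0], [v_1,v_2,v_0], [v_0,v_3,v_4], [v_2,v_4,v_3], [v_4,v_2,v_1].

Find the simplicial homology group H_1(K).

We work with the vertex ordering v_0 < v_1 < v_2 < v_3 < v_4. The simplices of K, each written with vertices in increasing order, are:

  0-simplices (5): [v_0], [v_1], [v_2], [v_3], [v_4]
  1-simplices (10): [v_0,v_1], [v_0,v_2], [v_0,v_3], [v_0,v_4], [v_1,v_2], [v_1,v_3], [v_1,v_4], [v_2,v_3], [v_2,v_4], [v_3,v_4]
  2-simplices (5): [v_0,v_1,v_2], [v_0,v_1,v_3], [v_0,v_3,v_4], [v_1,v_2,v_4], [v_2,v_3,v_4]

Hence C_0 ≅ Z^5, C_1 ≅ Z^10, C_2 ≅ Z^5.

The boundary map ∂_1: C_1 → C_0 maps an edge to its endpoints' difference, ∂[p,q] = q − p.
As a 5×10 matrix over Z this has rank 4, with invariant factors (1,1,1,1).

The boundary map ∂_2: C_2 → C_1 sends each 2-simplex [p,q,r] to [q,r] − [p,r] + [p,q]. For instance
  ∂[v_0,v_1,v_3] = [v_1,v_3] − [v_0,v_3] + [v_0,v_1],
  ∂[v_1,v_2,v_4] = [v_2,v_4] − [v_1,v_4] + [v_1,v_2].
As a 10×5 matrix over Z this has rank 5, with invariant factors (1,1,1,1,1).

Reading off H_k = ker ∂_k / im ∂_{k+1}:

  H_1: rank ker ∂_1 − rank ∂_2 = (10 − 4) − 5 = 1, and the invariant factors of ∂_2 are all 1, so H_1 = Z.

H_1 = Z.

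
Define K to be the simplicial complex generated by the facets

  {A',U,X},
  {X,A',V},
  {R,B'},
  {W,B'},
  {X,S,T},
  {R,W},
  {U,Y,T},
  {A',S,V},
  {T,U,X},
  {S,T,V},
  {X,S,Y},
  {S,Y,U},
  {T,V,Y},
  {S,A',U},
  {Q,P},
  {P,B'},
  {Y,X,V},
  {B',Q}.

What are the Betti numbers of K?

b_0 = 2, b_1 = 2, b_2 = 0.

Fix the vertex order P < Q < R < S < T < U < V < W < X < Y < A' < B' and write every simplex with vertices in increasing order. Then dim K = 2 and the simplices of K are:

  0-simplices (12): [P], [Q], [R], [S], [T], [U], [V], [W], [X], [Y], [A'], [B']
  1-simplices (24): (24 of them)
  2-simplices (12): [S,T,V], [S,T,X], [S,U,Y], [S,U,A'], [S,V,A'], [S,X,Y], [T,U,X], [T,U,Y], [T,V,Y], [U,X,A'], [V,X,Y], [V,X,A']

Hence C_0 ≅ Z^12, C_1 ≅ Z^24, C_2 ≅ Z^12.

The boundary map ∂_1: C_1 → C_0 maps an edge to its endpoints' difference, ∂[p,q] = q − p.
As a 12×24 matrix over Z this has rank 10, with invariant factors (1,1,1,1,1,1,1,1,1,1).

The boundary map ∂_2: C_2 → C_1 maps a triangle to the signed sum of its edges. For instance
  ∂[T,V,Y] = [V,Y] − [T,Y] + [T,V],
  ∂[V,X,A'] = [X,A'] − [V,A'] + [V,X].
As a 24×12 matrix over Z this has rank 12, with invariant factors (1,1,1,1,1,1,1,1,1,1,1,2).

Computing H_k = (kernel of ∂_k) / (image of ∂_{k+1}):

  H_0: rank C_0 − rank ∂_1 = 12 − 10 = 2, and the invariant factors of ∂_1 are all 1, so H_0 ≅ Z^2.
  H_1: rank ker ∂_1 − rank ∂_2 = (24 − 10) − 12 = 2, and ∂_2 has invariant factor 2 > 1, so H_1 ≅ Z^2 ⊕ Z/2Z.
  H_2: rank ker ∂_2 − rank ∂_3 = (12 − 12) − 0 = 0, and there is no ∂_3, so H_2 ≅ 0.

As a check, the Euler characteristic is 12 − 24 + 12 = 0, which agrees with 2 − 2 + 0 = 0.

Hence the Betti numbers are b_0 = 2, b_1 = 2, b_2 = 0.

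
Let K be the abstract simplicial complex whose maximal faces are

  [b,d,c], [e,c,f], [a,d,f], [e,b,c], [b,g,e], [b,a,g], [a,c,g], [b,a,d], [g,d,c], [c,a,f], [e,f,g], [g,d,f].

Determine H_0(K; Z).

We work with the vertex ordering a < b < c < d < e < f < g. The simplices of K, each written with vertices in increasing order, are:

  0-simplices (7): a, b, c, d, e, f, g
  1-simplices (18): ab, ac, ad, af, ag, bc, bd, be, bg, cd, ce, cf, cg, df, dg, ef, eg, fg
  2-simplices (12): abd, abg, acf, acg, adf, bcd, bce, beg, cdg, cef, dfg, efg

Hence C_0 ≅ Z^7, C_1 ≅ Z^18, C_2 ≅ Z^12.

The boundary map ∂_1: C_1 → C_0 is given by ∂[p,q] = [q] − [p]. For instance
  ∂be = e − b.
This gives a 7×18 integer matrix of rank 6; reducing to Smith normal form yields diagonal entries (1,1,1,1,1,1).

Boundary ∂_2: C_2 → C_1 acts by ∂[p,q,r] = [q,r] − [p,r] + [p,q]. For instance
  ∂efg = fg − eg + ef,
  ∂beg = eg − bg + be.
As a 18×12 matrix over Z this has rank 12, with invariant factors (1,1,1,1,1,1,1,1,1,1,1,2).

Reading off H_k = ker ∂_k / im ∂_{k+1}:

  H_0: rank C_0 − rank ∂_1 = 7 − 6 = 1, and the invariant factors of ∂_1 are all 1, so H_0 ≅ Z.

H_0 ≅ Z.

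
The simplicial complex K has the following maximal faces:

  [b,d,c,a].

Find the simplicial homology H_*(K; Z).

H_0 ≅ Z,  H_1 = 0,  H_2 = 0,  H_3 = 0.

We work with the vertex ordering a < b < c < d. The simplices of K, each written with vertices in increasing order, are:

  0-simplices (4): a, b, c, d
  1-simplices (6): ab, ac, ad, bc, bd, cd
  2-simplices (4): abc, abd, acd, bcd
  3-simplices (1): abcd

so the chain groups are C_0 ≅ Z^4, C_1 ≅ Z^6, C_2 ≅ Z^4, C_3 ≅ Z^1.

∂_1: C_1 → C_0 maps an edge to its endpoints' difference, ∂[p,q] = q − p. For instance
  ∂ac = c − a.
The 4×6 boundary matrix has rank 3 and Smith normal form diag(1,1,1).

∂_2: C_2 → C_1 maps a triangle to the signed sum of its edges. For instance
  ∂acd = cd − ad + ac,
  ∂abc = bc − ac + ab.
The 6×4 boundary matrix has rank 3 and Smith normal form diag(1,1,1).

The boundary map ∂_3: C_3 → C_2 sends each 3-simplex σ to the alternating sum Σ_i (−1)^i (σ with its i-th vertex removed). For instance
  ∂abcd = bcd − acd + abd − abc.
The resulting 4×1 matrix has rank 1, and its Smith normal form has invariant factors (1).

Now H_k = ker ∂_k / im ∂_{k+1}, so:

  H_0: rank C_0 − rank ∂_1 = 4 − 3 = 1, and the invariant factors of ∂_1 are all 1, so H_0 ≅ Z.
  H_1: rank ker ∂_1 − rank ∂_2 = (6 − 3) − 3 = 0, and the invariant factors of ∂_2 are all 1, so H_1 ≅ 0.
  H_2: rank ker ∂_2 − rank ∂_3 = (4 − 3) − 1 = 0, and the invariant factors of ∂_3 are all 1, so H_2 ≅ 0.
  H_3: rank ker ∂_3 − rank ∂_4 = (1 − 1) − 0 = 0, and there is no ∂_4, so H_3 ≅ 0.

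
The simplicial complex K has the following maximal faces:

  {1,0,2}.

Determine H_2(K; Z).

Fix the vertex order 0 < 1 < 2 and write every simplex with vertices in increasing order. Then dim K = 2 and the simplices of K are:

  0-simplices (3): [0], [1], [2]
  1-simplices (3): [0,1], [0,2], [1,2]
  2-simplices (1): [0,1,2]

Hence C_0 ≅ Z^3, C_1 ≅ Z^3, C_2 ≅ Z^1.

Boundary ∂_1: C_1 → C_0 sends each edge [p,q] (with p < q) to q − p. For instance
  ∂[0,1] = [1] − [0].
As a 3×3 matrix over Z this has rank 2, with invariant factors (1,1).

Boundary ∂_2: C_2 → C_1 maps a triangle to the signed sum of its edges. For instance
  ∂[0,1,2] = [1,2] − [0,2] + [0,1].
This gives a 3×1 integer matrix of rank 1; reducing to Smith normal form yields diagonal entries (1).

Reading off H_k = ker ∂_k / im ∂_{k+1}:

  H_2: rank ker ∂_2 − rank ∂_3 = (1 − 1) − 0 = 0, and there is no ∂_3, so H_2 = 0.

H_2 = 0.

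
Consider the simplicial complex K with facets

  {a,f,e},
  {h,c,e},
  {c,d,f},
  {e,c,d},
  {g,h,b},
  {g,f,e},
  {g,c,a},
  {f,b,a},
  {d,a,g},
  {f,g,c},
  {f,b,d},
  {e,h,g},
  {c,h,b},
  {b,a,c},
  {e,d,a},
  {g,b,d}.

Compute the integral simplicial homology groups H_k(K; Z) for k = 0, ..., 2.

K has 8 vertices, 24 edges, 16 triangles.
rank ∂_0 = 0, rank ∂_1 = 7 ⇒ b_0 = 8 − 0 − 7 = 1; all invariant factors of ∂_1 are 1 so no torsion. So H_0 = Z.
rank ∂_1 = 7, rank ∂_2 = 15 ⇒ b_1 = 24 − 7 − 15 = 2; all invariant factors of ∂_2 are 1 so no torsion. So H_1 = Z^2.
rank ∂_2 = 15, rank ∂_3 = 0 ⇒ b_2 = 16 − 15 − 0 = 1. So H_2 = Z.

H_0 = Z,  H_1 = Z^2,  H_2 = Z.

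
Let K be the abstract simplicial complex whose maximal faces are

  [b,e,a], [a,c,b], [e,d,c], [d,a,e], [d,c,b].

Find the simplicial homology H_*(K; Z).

We work with the vertex ordering a < b < c < d < e. The simplices of K, each written with vertices in increasing order, are:

  0-simplices (5): a, b, c, d, e
  1-simplices (10): ab, ac, ad, ae, bc, bd, be, cd, ce, de
  2-simplices (5): abc, abe, ade, bcd, cde

so the chain groups are C_0 ≅ Z^5, C_1 ≅ Z^10, C_2 ≅ Z^5.

Boundary ∂_1: C_1 → C_0 sends each edge [p,q] (with p < q) to q − p.
The 5×10 boundary matrix has rank 4 and Smith normal form diag(1,1,1,1).

The boundary map ∂_2: C_2 → C_1 acts by ∂[p,q,r] = [q,r] − [p,r] + [p,q]. For instance
  ∂ade = de − ae + ad,
  ∂abe = be − ae + ab.
This gives a 10×5 integer matrix of rank 5; reducing to Smith normal form yields diagonal entries (1,1,1,1,1).

Reading off H_k = ker ∂_k / im ∂_{k+1}:

  H_0: rank C_0 − rank ∂_1 = 5 − 4 = 1, and the invariant factors of ∂_1 are all 1, so H_0 ≅ Z.
  H_1: rank ker ∂_1 − rank ∂_2 = (10 − 4) − 5 = 1, and the invariant factors of ∂_2 are all 1, so H_1 ≅ Z.
  H_2: rank ker ∂_2 − rank ∂_3 = (5 − 5) − 0 = 0, and there is no ∂_3, so H_2 ≅ 0.

As a check, the Euler characteristic is 5 − 10 + 5 = 0, which agrees with 1 − 1 + 0 = 0.

H_0 ≅ Z,  H_1 ≅ Z,  H_2 = 0.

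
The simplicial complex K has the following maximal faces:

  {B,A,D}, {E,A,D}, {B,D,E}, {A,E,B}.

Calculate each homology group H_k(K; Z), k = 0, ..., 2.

We work with the vertex ordering A < B < D < E. The simplices of K, each written with vertices in increasing order, are:

  0-simplices (4): A, B, D, E
  1-simplices (6): AB, AD, AE, BD, BE, DE
  2-simplices (4): ABD, ABE, ADE, BDE

Hence C_0 ≅ Z^4, C_1 ≅ Z^6, C_2 ≅ Z^4.

∂_1: C_1 → C_0 is given by ∂[p,q] = [q] − [p]. For instance
  ∂AB = B − A.
The resulting 4×6 matrix has rank 3, and its Smith normal form has invariant factors (1,1,1).

∂_2: C_2 → C_1 sends each 2-simplex [p,q,r] to [q,r] − [p,r] + [p,q]. For instance
  ∂ABE = BE − AE + AB,
  ∂ABD = BD − AD + AB.
The 6×4 boundary matrix has rank 3 and Smith normal form diag(1,1,1).

From H_k ≅ ker(∂_k) / im(∂_{k+1}) we obtain:

  H_0: rank C_0 − rank ∂_1 = 4 − 3 = 1, and the invariant factors of ∂_1 are all 1, so H_0 = Z.
  H_1: rank ker ∂_1 − rank ∂_2 = (6 − 3) − 3 = 0, and the invariant factors of ∂_2 are all 1, so H_1 = 0.
  H_2: rank ker ∂_2 − rank ∂_3 = (4 − 3) − 0 = 1, and there is no ∂_3, so H_2 = Z.

As a check, the Euler characteristic is 4 − 6 + 4 = 2, which agrees with 1 − 0 + 1 = 2.

H_0 = Z,  H_1 = 0,  H_2 = Z.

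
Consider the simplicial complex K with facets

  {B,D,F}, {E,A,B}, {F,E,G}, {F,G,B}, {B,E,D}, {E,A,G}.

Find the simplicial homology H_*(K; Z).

Fix the vertex order A < B < D < E < F < G and write every simplex with vertices in increasing order. Then dim K = 2 and the simplices of K are:

  0-simplices (6): A, B, D, E, F, G
  1-simplices (12): AB, AE, AG, BD, BE, BF, BG, DE, DF, EF, EG, FG
  2-simplices (6): ABE, AEG, BDE, BDF, BFG, EFG

giving chain groups C_0 ≅ Z^6, C_1 ≅ Z^12, C_2 ≅ Z^6.

Boundary ∂_1: C_1 → C_0 sends each edge [p,q] (with p < q) to q − p. For instance
  ∂BF = F − B.
The 6×12 boundary matrix has rank 5 and Smith normal form diag(1,1,1,1,1).

∂_2: C_2 → C_1 maps a triangle to the signed sum of its edges. For instance
  ∂BDE = DE − BE + BD,
  ∂ABE = BE − AE + AB.
This gives a 12×6 integer matrix of rank 6; reducing to Smith normal form yields diagonal entries (1,1,1,1,1,1).

From H_k ≅ ker(∂_k) / im(∂_{k+1}) we obtain:

  H_0: rank C_0 − rank ∂_1 = 6 − 5 = 1, and the invariant factors of ∂_1 are all 1, so H_0 = Z.
  H_1: rank ker ∂_1 − rank ∂_2 = (12 − 5) − 6 = 1, and the invariant factors of ∂_2 are all 1, so H_1 = Z.
  H_2: rank ker ∂_2 − rank ∂_3 = (6 − 6) − 0 = 0, and there is no ∂_3, so H_2 = 0.

H_0 ≅ Z,  H_1 ≅ Z,  H_2 = 0.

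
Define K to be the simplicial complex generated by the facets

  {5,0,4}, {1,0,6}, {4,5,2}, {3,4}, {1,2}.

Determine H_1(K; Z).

H_1 = Z.

K has 7 vertices, 10 edges, 3 triangles.
rank ∂_1 = 6, rank ∂_2 = 3 ⇒ b_1 = 10 − 6 − 3 = 1; all invariant factors of ∂_2 are 1 so no torsion. So H_1 = Z.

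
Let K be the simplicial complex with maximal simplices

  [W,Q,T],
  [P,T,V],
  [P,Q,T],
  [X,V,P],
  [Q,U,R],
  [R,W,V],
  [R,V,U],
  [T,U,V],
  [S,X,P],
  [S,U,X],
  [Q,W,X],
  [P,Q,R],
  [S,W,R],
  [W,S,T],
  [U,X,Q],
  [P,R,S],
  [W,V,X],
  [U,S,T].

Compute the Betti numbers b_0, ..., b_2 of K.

K has 9 vertices, 27 edges, 18 triangles.
rank ∂_0 = 0, rank ∂_1 = 8 ⇒ b_0 = 9 − 0 − 8 = 1; all invariant factors of ∂_1 are 1 so no torsion. So H_0 = Z.
rank ∂_1 = 8, rank ∂_2 = 17 ⇒ b_1 = 27 − 8 − 17 = 2; all invariant factors of ∂_2 are 1 so no torsion. So H_1 = Z^2.
rank ∂_2 = 17, rank ∂_3 = 0 ⇒ b_2 = 18 − 17 − 0 = 1. So H_2 = Z.

b_0 = 1, b_1 = 2, b_2 = 1.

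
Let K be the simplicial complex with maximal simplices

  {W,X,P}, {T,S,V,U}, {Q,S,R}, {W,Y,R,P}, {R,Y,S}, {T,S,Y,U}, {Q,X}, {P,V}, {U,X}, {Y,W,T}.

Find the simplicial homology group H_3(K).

Order the vertices as P < Q < R < S < T < U < V < W < X < Y. Listing each simplex with vertices in this order, K has dimension 3 with simplices:

  0-simplices (10): P, Q, R, S, T, U, V, W, X, Y
  1-simplices (24): PR, PV, PW, PX, PY, QR, QS, QX, RS, RW, RY, ST, SU, SV, SY, TU, TV, TW, TY, UV, UX, UY, WX, WY
  2-simplices (15): PRW, PRY, PWX, PWY, QRS, RSY, RWY, STU, STV, STY, SUV, SUY, TUV, TUY, TWY
  3-simplices (3): PRWY, STUV, STUY

Hence C_0 ≅ Z^10, C_1 ≅ Z^24, C_2 ≅ Z^15, C_3 ≅ Z^3.

∂_1: C_1 → C_0 sends each edge [p,q] (with p < q) to q − p. For instance
  ∂TV = V − T.
This gives a 10×24 integer matrix of rank 9; reducing to Smith normal form yields diagonal entries (1,1,1,1,1,1,1,1,1).

∂_2: C_2 → C_1 maps a triangle to the signed sum of its edges. For instance
  ∂STY = TY − SY + ST,
  ∂RWY = WY − RY + RW.
This gives a 24×15 integer matrix of rank 12; reducing to Smith normal form yields diagonal entries (1,1,1,1,1,1,1,1,1,1,1,1).

∂_3: C_3 → C_2 sends each 3-simplex σ to the alternating sum Σ_i (−1)^i (σ with its i-th vertex removed). For instance
  ∂PRWY = RWY − PWY + PRY − PRW,
  ∂STUV = TUV − SUV + STV − STU.
The 15×3 boundary matrix has rank 3 and Smith normal form diag(1,1,1).

Now H_k = ker ∂_k / im ∂_{k+1}, so:

  H_3: rank ker ∂_3 − rank ∂_4 = (3 − 3) − 0 = 0, and there is no ∂_4, so H_3 ≅ 0.

H_3 ≅ 0.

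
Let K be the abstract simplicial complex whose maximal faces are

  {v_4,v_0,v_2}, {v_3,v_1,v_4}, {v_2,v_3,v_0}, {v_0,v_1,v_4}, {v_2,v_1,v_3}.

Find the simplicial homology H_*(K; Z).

H_0 = Z,  H_1 = Z,  H_2 = 0.

Order the vertices as v_0 < v_1 < v_2 < v_3 < v_4. Listing each simplex with vertices in this order, K has dimension 2 with simplices:

  0-simplices (5): [v_0], [v_1], [v_2], [v_3], [v_4]
  1-simplices (10): [v_0,v_1], [v_0,v_2], [v_0,v_3], [v_0,v_4], [v_1,v_2], [v_1,v_3], [v_1,v_4], [v_2,v_3], [v_2,v_4], [v_3,v_4]
  2-simplices (5): [v_0,v_1,v_4], [v_0,v_2,v_3], [v_0,v_2,v_4], [v_1,v_2,v_3], [v_1,v_3,v_4]

Hence C_0 ≅ Z^5, C_1 ≅ Z^10, C_2 ≅ Z^5.

Boundary ∂_1: C_1 → C_0 is given by ∂[p,q] = [q] − [p].
The 5×10 boundary matrix has rank 4 and Smith normal form diag(1,1,1,1).

The boundary map ∂_2: C_2 → C_1 sends each 2-simplex [p,q,r] to [q,r] − [p,r] + [p,q]. For instance
  ∂[v_0,v_1,v_4] = [v_1,v_4] − [v_0,v_4] + [v_0,v_1],
  ∂[v_0,v_2,v_4] = [v_2,v_4] − [v_0,v_4] + [v_0,v_2].
The resulting 10×5 matrix has rank 5, and its Smith normal form has invariant factors (1,1,1,1,1).

From H_k ≅ ker(∂_k) / im(∂_{k+1}) we obtain:

  H_0: rank C_0 − rank ∂_1 = 5 − 4 = 1, and the invariant factors of ∂_1 are all 1, so H_0 = Z.
  H_1: rank ker ∂_1 − rank ∂_2 = (10 − 4) − 5 = 1, and the invariant factors of ∂_2 are all 1, so H_1 = Z.
  H_2: rank ker ∂_2 − rank ∂_3 = (5 − 5) − 0 = 0, and there is no ∂_3, so H_2 = 0.

As a check, the Euler characteristic is 5 − 10 + 5 = 0, which agrees with 1 − 1 + 0 = 0.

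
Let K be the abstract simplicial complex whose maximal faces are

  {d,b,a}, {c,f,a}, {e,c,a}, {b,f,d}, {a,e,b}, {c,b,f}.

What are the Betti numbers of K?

Order the vertices as a < b < c < d < e < f. Listing each simplex with vertices in this order, K has dimension 2 with simplices:

  0-simplices (6): a, b, c, d, e, f
  1-simplices (12): ab, ac, ad, ae, af, bc, bd, be, bf, ce, cf, df
  2-simplices (6): abd, abe, ace, acf, bcf, bdf

Hence C_0 ≅ Z^6, C_1 ≅ Z^12, C_2 ≅ Z^6.

Boundary ∂_1: C_1 → C_0 maps an edge to its endpoints' difference, ∂[p,q] = q − p.
As a 6×12 matrix over Z this has rank 5, with invariant factors (1,1,1,1,1).

∂_2: C_2 → C_1 maps a triangle to the signed sum of its edges. For instance
  ∂abd = bd − ad + ab,
  ∂bdf = df − bf + bd.
The 12×6 boundary matrix has rank 6 and Smith normal form diag(1,1,1,1,1,1).

Now H_k = ker ∂_k / im ∂_{k+1}, so:

  H_0: rank C_0 − rank ∂_1 = 6 − 5 = 1, and the invariant factors of ∂_1 are all 1, so H_0 ≅ Z.
  H_1: rank ker ∂_1 − rank ∂_2 = (12 − 5) − 6 = 1, and the invariant factors of ∂_2 are all 1, so H_1 ≅ Z.
  H_2: rank ker ∂_2 − rank ∂_3 = (6 − 6) − 0 = 0, and there is no ∂_3, so H_2 ≅ 0.

As a check, the Euler characteristic is 6 − 12 + 6 = 0, which agrees with 1 − 1 + 0 = 0.

Hence the Betti numbers are b_0 = 1, b_1 = 1, b_2 = 0.

b_0 = 1, b_1 = 1, b_2 = 0.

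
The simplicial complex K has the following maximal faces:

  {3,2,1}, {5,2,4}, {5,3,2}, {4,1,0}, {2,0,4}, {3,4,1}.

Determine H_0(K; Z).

H_0 = Z.

Take the total order 0 < 1 < 2 < 3 < 4 < 5 on the vertex set. Then K (dimension 2) consists of the simplices:

  0-simplices (6): [0], [1], [2], [3], [4], [5]
  1-simplices (12): [0,1], [0,2], [0,4], [1,2], [1,3], [1,4], [2,3], [2,4], [2,5], [3,4], [3,5], [4,5]
  2-simplices (6): [0,1,4], [0,2,4], [1,2,3], [1,3,4], [2,3,5], [2,4,5]

giving chain groups C_0 ≅ Z^6, C_1 ≅ Z^12, C_2 ≅ Z^6.

∂_1: C_1 → C_0 sends each edge [p,q] (with p < q) to q − p. For instance
  ∂[3,4] = [4] − [3].
The 6×12 boundary matrix has rank 5 and Smith normal form diag(1,1,1,1,1).

Boundary ∂_2: C_2 → C_1 sends each 2-simplex [p,q,r] to [q,r] − [p,r] + [p,q]. For instance
  ∂[1,3,4] = [3,4] − [1,4] + [1,3],
  ∂[1,2,3] = [2,3] − [1,3] + [1,2].
The 12×6 boundary matrix has rank 6 and Smith normal form diag(1,1,1,1,1,1).

Reading off H_k = ker ∂_k / im ∂_{k+1}:

  H_0: rank C_0 − rank ∂_1 = 6 − 5 = 1, and the invariant factors of ∂_1 are all 1, so H_0 ≅ Z.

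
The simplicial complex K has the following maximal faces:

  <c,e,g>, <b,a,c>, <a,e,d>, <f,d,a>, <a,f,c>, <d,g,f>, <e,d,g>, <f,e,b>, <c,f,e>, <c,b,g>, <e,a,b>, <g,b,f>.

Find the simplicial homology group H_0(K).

H_0 ≅ Z.

Take the total order a < b < c < d < e < f < g on the vertex set. Then K (dimension 2) consists of the simplices:

  0-simplices (7): a, b, c, d, e, f, g
  1-simplices (18): ab, ac, ad, ae, af, bc, be, bf, bg, ce, cf, cg, de, df, dg, ef, eg, fg
  2-simplices (12): abc, abe, acf, ade, adf, bcg, bef, bfg, cef, ceg, deg, dfg

giving chain groups C_0 ≅ Z^7, C_1 ≅ Z^18, C_2 ≅ Z^12.

Boundary ∂_1: C_1 → C_0 maps an edge to its endpoints' difference, ∂[p,q] = q − p.
The 7×18 boundary matrix has rank 6 and Smith normal form diag(1,1,1,1,1,1).

∂_2: C_2 → C_1 sends each 2-simplex [p,q,r] to [q,r] − [p,r] + [p,q]. For instance
  ∂deg = eg − dg + de,
  ∂abe = be − ae + ab.
The 18×12 boundary matrix has rank 12 and Smith normal form diag(1,1,1,1,1,1,1,1,1,1,1,2).

Reading off H_k = ker ∂_k / im ∂_{k+1}:

  H_0: rank C_0 − rank ∂_1 = 7 − 6 = 1, and the invariant factors of ∂_1 are all 1, so H_0 = Z.

(K is a triangulation of the real projective plane RP^2.)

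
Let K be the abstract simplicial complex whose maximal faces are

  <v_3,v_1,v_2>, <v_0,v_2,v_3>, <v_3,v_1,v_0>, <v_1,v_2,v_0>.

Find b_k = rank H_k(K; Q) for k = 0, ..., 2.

b_0 = 1, b_1 = 0, b_2 = 1.

Fix the vertex order v_0 < v_1 < v_2 < v_3 and write every simplex with vertices in increasing order. Then dim K = 2 and the simplices of K are:

  0-simplices (4): [v_0], [v_1], [v_2], [v_3]
  1-simplices (6): [v_0,v_1], [v_0,v_2], [v_0,v_3], [v_1,v_2], [v_1,v_3], [v_2,v_3]
  2-simplices (4): [v_0,v_1,v_2], [v_0,v_1,v_3], [v_0,v_2,v_3], [v_1,v_2,v_3]

Hence C_0 ≅ Z^4, C_1 ≅ Z^6, C_2 ≅ Z^4.

The boundary map ∂_1: C_1 → C_0 sends each edge [p,q] (with p < q) to q − p. For instance
  ∂[v_1,v_2] = [v_2] − [v_1].
As a 4×6 matrix over Z this has rank 3, with invariant factors (1,1,1).

The boundary map ∂_2: C_2 → C_1 acts by ∂[p,q,r] = [q,r] − [p,r] + [p,q]. For instance
  ∂[v_0,v_1,v_3] = [v_1,v_3] − [v_0,v_3] + [v_0,v_1],
  ∂[v_0,v_2,v_3] = [v_2,v_3] − [v_0,v_3] + [v_0,v_2].
The 6×4 boundary matrix has rank 3 and Smith normal form diag(1,1,1).

Now H_k = ker ∂_k / im ∂_{k+1}, so:

  H_0: rank C_0 − rank ∂_1 = 4 − 3 = 1, and the invariant factors of ∂_1 are all 1, so H_0 = Z.
  H_1: rank ker ∂_1 − rank ∂_2 = (6 − 3) − 3 = 0, and the invariant factors of ∂_2 are all 1, so H_1 = 0.
  H_2: rank ker ∂_2 − rank ∂_3 = (4 − 3) − 0 = 1, and there is no ∂_3, so H_2 = Z.

As a check, the Euler characteristic is 4 − 6 + 4 = 2, which agrees with 1 − 0 + 1 = 2.

Hence the Betti numbers are b_0 = 1, b_1 = 0, b_2 = 1.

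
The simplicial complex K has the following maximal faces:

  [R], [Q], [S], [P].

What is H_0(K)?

We work with the vertex ordering P < Q < R < S. The simplices of K, each written with vertices in increasing order, are:

  0-simplices (4): P, Q, R, S

giving chain groups C_0 ≅ Z^4.

Reading off H_k = ker ∂_k / im ∂_{k+1}:

  H_0: rank C_0 − rank ∂_1 = 4 − 0 = 4, and there is no ∂_1, so H_0 = Z^4.

H_0 ≅ Z^4.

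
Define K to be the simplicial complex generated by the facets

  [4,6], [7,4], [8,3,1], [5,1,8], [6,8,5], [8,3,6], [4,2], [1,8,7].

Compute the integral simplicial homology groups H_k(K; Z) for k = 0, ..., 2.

H_0 = Z,  H_1 = Z,  H_2 = 0.

Take the total order 1 < 2 < 3 < 4 < 5 < 6 < 7 < 8 on the vertex set. Then K (dimension 2) consists of the simplices:

  0-simplices (8): [1], [2], [3], [4], [5], [6], [7], [8]
  1-simplices (13): [1,3], [1,5], [1,7], [1,8], [2,4], [3,6], [3,8], [4,6], [4,7], [5,6], [5,8], [6,8], [7,8]
  2-simplices (5): [1,3,8], [1,5,8], [1,7,8], [3,6,8], [5,6,8]

giving chain groups C_0 ≅ Z^8, C_1 ≅ Z^13, C_2 ≅ Z^5.

∂_1: C_1 → C_0 maps an edge to its endpoints' difference, ∂[p,q] = q − p.
The 8×13 boundary matrix has rank 7 and Smith normal form diag(1,1,1,1,1,1,1).

The boundary map ∂_2: C_2 → C_1 maps a triangle to the signed sum of its edges. For instance
  ∂[1,7,8] = [7,8] − [1,8] + [1,7],
  ∂[1,5,8] = [5,8] − [1,8] + [1,5].
The 13×5 boundary matrix has rank 5 and Smith normal form diag(1,1,1,1,1).

From H_k ≅ ker(∂_k) / im(∂_{k+1}) we obtain:

  H_0: rank C_0 − rank ∂_1 = 8 − 7 = 1, and the invariant factors of ∂_1 are all 1, so H_0 = Z.
  H_1: rank ker ∂_1 − rank ∂_2 = (13 − 7) − 5 = 1, and the invariant factors of ∂_2 are all 1, so H_1 = Z.
  H_2: rank ker ∂_2 − rank ∂_3 = (5 − 5) − 0 = 0, and there is no ∂_3, so H_2 = 0.

As a check, the Euler characteristic is 8 − 13 + 5 = 0, which agrees with 1 − 1 + 0 = 0.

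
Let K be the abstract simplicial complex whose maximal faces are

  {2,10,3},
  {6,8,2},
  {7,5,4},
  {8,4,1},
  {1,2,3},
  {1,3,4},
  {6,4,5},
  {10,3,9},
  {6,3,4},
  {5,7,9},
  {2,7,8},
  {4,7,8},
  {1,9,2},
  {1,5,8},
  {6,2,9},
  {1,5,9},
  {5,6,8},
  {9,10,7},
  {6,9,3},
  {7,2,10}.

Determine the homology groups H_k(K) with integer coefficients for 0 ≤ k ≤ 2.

Take the total order 1 < 2 < 3 < 4 < 5 < 6 < 7 < 8 < 9 < 10 on the vertex set. Then K (dimension 2) consists of the simplices:

  0-simplices (10): [1], [2], [3], [4], [5], [6], [7], [8], [9], [10]
  1-simplices (30): (30 of them)
  2-simplices (20): (20 of them)

giving chain groups C_0 ≅ Z^10, C_1 ≅ Z^30, C_2 ≅ Z^20.

Boundary ∂_1: C_1 → C_0 maps an edge to its endpoints' difference, ∂[p,q] = q − p.
This gives a 10×30 integer matrix of rank 9; reducing to Smith normal form yields diagonal entries (1,1,1,1,1,1,1,1,1).

Boundary ∂_2: C_2 → C_1 acts by ∂[p,q,r] = [q,r] − [p,r] + [p,q]. For instance
  ∂[1,5,8] = [5,8] − [1,8] + [1,5],
  ∂[2,6,8] = [6,8] − [2,8] + [2,6].
As a 30×20 matrix over Z this has rank 20, with invariant factors (1,1,1,1,1,1,1,1,1,1,1,1,1,1,1,1,1,1,1,2).

Reading off H_k = ker ∂_k / im ∂_{k+1}:

  H_0: rank C_0 − rank ∂_1 = 10 − 9 = 1, and the invariant factors of ∂_1 are all 1, so H_0 ≅ Z.
  H_1: rank ker ∂_1 − rank ∂_2 = (30 − 9) − 20 = 1, and ∂_2 has invariant factor 2 > 1, so H_1 ≅ Z × Z/2.
  H_2: rank ker ∂_2 − rank ∂_3 = (20 − 20) − 0 = 0, and there is no ∂_3, so H_2 ≅ 0.

As a check, the Euler characteristic is 10 − 30 + 20 = 0, which agrees with 1 − 1 + 0 = 0.
(K is a triangulation of the Klein bottle.)

H_0 = Z,  H_1 = Z × Z/2,  H_2 = 0.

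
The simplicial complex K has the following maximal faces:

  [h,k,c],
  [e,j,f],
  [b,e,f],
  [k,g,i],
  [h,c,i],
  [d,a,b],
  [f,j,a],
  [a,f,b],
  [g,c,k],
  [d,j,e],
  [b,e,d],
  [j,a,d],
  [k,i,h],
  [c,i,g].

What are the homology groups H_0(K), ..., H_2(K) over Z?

H_0 ≅ Z^2,  H_1 = 0,  H_2 ≅ Z^2.

K has 11 vertices, 21 edges, 14 triangles.
rank ∂_0 = 0, rank ∂_1 = 9 ⇒ b_0 = 11 − 0 − 9 = 2; all invariant factors of ∂_1 are 1 so no torsion. So H_0 ≅ Z^2.
rank ∂_1 = 9, rank ∂_2 = 12 ⇒ b_1 = 21 − 9 − 12 = 0; all invariant factors of ∂_2 are 1 so no torsion. So H_1 ≅ 0.
rank ∂_2 = 12, rank ∂_3 = 0 ⇒ b_2 = 14 − 12 − 0 = 2. So H_2 ≅ Z^2.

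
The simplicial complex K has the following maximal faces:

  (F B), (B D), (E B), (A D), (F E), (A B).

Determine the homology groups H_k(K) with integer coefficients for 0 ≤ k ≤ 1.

Take the total order A < B < D < E < F on the vertex set. Then K (dimension 1) consists of the simplices:

  0-simplices (5): A, B, D, E, F
  1-simplices (6): AB, AD, BD, BE, BF, EF

giving chain groups C_0 ≅ Z^5, C_1 ≅ Z^6.

Boundary ∂_1: C_1 → C_0 is given by ∂[p,q] = [q] − [p].
The 5×6 boundary matrix has rank 4 and Smith normal form diag(1,1,1,1).

From H_k ≅ ker(∂_k) / im(∂_{k+1}) we obtain:

  H_0: rank C_0 − rank ∂_1 = 5 − 4 = 1, and the invariant factors of ∂_1 are all 1, so H_0 ≅ Z.
  H_1: rank ker ∂_1 − rank ∂_2 = (6 − 4) − 0 = 2, and there is no ∂_2, so H_1 ≅ Z^2.

H_0 ≅ Z,  H_1 ≅ Z^2.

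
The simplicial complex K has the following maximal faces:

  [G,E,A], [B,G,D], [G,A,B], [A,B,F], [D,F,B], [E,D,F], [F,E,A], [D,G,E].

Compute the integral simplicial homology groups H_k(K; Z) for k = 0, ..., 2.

Order the vertices as A < B < D < E < F < G. Listing each simplex with vertices in this order, K has dimension 2 with simplices:

  0-simplices (6): A, B, D, E, F, G
  1-simplices (12): AB, AE, AF, AG, BD, BF, BG, DE, DF, DG, EF, EG
  2-simplices (8): ABF, ABG, AEF, AEG, BDF, BDG, DEF, DEG

so the chain groups are C_0 ≅ Z^6, C_1 ≅ Z^12, C_2 ≅ Z^8.

∂_1: C_1 → C_0 maps an edge to its endpoints' difference, ∂[p,q] = q − p.
The resulting 6×12 matrix has rank 5, and its Smith normal form has invariant factors (1,1,1,1,1).

∂_2: C_2 → C_1 maps a triangle to the signed sum of its edges. For instance
  ∂BDF = DF − BF + BD,
  ∂AEF = EF − AF + AE.
As a 12×8 matrix over Z this has rank 7, with invariant factors (1,1,1,1,1,1,1).

Reading off H_k = ker ∂_k / im ∂_{k+1}:

  H_0: rank C_0 − rank ∂_1 = 6 − 5 = 1, and the invariant factors of ∂_1 are all 1, so H_0 ≅ Z.
  H_1: rank ker ∂_1 − rank ∂_2 = (12 − 5) − 7 = 0, and the invariant factors of ∂_2 are all 1, so H_1 ≅ 0.
  H_2: rank ker ∂_2 − rank ∂_3 = (8 − 7) − 0 = 1, and there is no ∂_3, so H_2 ≅ Z.

H_0 ≅ Z,  H_1 = 0,  H_2 ≅ Z.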